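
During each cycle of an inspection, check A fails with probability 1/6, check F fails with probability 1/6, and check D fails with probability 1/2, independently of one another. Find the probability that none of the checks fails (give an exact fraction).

P(none) = (1 − 1/6) × (1 − 1/6) × (1 − 1/2) = 5/6 × 5/6 × 1/2 = 25/72

25/72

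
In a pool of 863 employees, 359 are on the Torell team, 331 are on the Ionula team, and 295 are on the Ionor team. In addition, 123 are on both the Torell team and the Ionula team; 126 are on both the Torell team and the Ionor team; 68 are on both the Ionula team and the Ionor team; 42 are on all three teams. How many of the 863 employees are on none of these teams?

153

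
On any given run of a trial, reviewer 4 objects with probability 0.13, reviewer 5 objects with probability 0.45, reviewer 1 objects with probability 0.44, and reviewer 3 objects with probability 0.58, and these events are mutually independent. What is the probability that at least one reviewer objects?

0.8874568

Since the events are independent, P(none) is the product of the individual non-occurrence probabilities.
P(none) = (1 − 0.13) × (1 − 0.45) × (1 − 0.44) × (1 − 0.58) = 0.87 × 0.55 × 0.56 × 0.42 = 0.1125432
P(at least one) = 1 − 0.1125432 = 0.8874568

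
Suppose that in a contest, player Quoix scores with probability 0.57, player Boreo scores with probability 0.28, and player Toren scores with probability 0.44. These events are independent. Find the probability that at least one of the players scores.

0.826624

Independence gives P(none) = ∏(1 − pᵢ).
P(none) = (1 − 0.57) × (1 − 0.28) × (1 − 0.44) = 0.43 × 0.72 × 0.56 = 0.173376
P(at least one) = 1 − 0.173376 = 0.826624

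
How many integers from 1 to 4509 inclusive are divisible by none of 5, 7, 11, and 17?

floor(4509/5) + floor(4509/7) + floor(4509/11) + floor(4509/17) − floor(4509/35) − floor(4509/55) − floor(4509/85) − floor(4509/77) − floor(4509/119) − floor(4509/187) + floor(4509/385) + floor(4509/595) + floor(4509/935) + floor(4509/1309) − floor(4509/6545) = 901 + 644 + 409 + 265 − 128 − 81 − 53 − 58 − 37 − 24 + 11 + 7 + 4 + 3 − 0 = 1863
4509 − 1863 = 2646

2646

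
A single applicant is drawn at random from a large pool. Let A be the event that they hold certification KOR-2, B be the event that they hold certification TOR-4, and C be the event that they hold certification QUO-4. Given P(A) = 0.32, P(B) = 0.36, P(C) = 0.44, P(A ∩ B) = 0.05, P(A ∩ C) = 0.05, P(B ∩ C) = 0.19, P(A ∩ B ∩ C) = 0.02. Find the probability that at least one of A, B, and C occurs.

0.85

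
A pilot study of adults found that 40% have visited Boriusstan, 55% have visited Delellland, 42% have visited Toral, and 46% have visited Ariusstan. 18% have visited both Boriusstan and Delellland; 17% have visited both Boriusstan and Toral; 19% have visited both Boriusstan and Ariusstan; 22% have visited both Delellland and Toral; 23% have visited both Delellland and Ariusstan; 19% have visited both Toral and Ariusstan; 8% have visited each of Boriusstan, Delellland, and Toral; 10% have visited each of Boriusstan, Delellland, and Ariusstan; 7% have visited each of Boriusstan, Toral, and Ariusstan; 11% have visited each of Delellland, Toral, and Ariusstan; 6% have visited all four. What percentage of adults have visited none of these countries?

5%

Inclusion–exclusion gives
P(at least one) = 40 + 55 + 42 + 46 − 18 − 17 − 19 − 22 − 23 − 19 + 8 + 10 + 7 + 11 − 6 = 95%
P(none) = 100% − 95% = 5%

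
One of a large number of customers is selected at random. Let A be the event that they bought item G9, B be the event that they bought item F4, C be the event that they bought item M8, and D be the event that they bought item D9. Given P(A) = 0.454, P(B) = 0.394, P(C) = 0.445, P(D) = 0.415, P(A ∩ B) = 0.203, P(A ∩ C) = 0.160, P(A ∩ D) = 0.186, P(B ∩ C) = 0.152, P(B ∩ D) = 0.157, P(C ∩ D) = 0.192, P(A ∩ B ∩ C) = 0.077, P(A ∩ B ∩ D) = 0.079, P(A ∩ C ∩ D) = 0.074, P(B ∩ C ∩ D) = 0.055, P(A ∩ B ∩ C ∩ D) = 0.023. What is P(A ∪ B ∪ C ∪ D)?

Apply inclusion-exclusion:
P(A ∪ B ∪ C ∪ D) = 0.454 + 0.394 + 0.445 + 0.415 − 0.203 − 0.160 − 0.186 − 0.152 − 0.157 − 0.192 + 0.077 + 0.079 + 0.074 + 0.055 − 0.023 = 0.920

0.920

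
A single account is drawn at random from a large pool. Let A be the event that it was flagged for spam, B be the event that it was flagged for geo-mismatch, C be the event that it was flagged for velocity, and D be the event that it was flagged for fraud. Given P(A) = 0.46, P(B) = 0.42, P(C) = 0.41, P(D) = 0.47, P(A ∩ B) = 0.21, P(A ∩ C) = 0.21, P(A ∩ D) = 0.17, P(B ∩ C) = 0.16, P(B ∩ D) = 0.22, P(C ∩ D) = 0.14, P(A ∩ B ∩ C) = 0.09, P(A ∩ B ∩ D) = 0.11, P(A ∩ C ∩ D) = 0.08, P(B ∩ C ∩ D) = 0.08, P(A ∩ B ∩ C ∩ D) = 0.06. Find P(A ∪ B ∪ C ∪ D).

0.95

P(A ∪ B ∪ C ∪ D) = 0.46 + 0.42 + 0.41 + 0.47 − 0.21 − 0.21 − 0.17 − 0.16 − 0.22 − 0.14 + 0.09 + 0.11 + 0.08 + 0.08 − 0.06 = 0.95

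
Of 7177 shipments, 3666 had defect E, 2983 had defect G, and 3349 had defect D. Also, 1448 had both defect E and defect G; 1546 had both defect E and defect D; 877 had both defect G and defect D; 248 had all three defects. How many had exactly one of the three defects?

|exactly one| = 3666 + 2983 + 3349 − 2·1448 − 2·1546 − 2·877 + 3·248 = 3000

3000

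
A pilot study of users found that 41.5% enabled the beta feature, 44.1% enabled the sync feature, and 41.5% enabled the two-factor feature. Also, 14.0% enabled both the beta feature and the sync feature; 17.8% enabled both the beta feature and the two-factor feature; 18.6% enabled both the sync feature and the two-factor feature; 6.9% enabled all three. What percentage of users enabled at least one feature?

83.6%

Inclusion–exclusion gives
P(union) = 41.5 + 44.1 + 41.5 − 14.0 − 17.8 − 18.6 + 6.9 = 83.6%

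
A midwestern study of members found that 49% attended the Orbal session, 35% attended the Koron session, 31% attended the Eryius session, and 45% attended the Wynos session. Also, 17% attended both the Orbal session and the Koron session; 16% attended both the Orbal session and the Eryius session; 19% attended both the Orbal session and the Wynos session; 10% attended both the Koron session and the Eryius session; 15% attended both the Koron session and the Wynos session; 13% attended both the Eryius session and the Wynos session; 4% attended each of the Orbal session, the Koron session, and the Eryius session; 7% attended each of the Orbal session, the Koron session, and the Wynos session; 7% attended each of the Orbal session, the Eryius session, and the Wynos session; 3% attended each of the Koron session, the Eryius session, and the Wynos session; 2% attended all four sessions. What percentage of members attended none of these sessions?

11%

P(≥1) = 49 + 35 + 31 + 45 − 17 − 16 − 19 − 10 − 15 − 13 + 4 + 7 + 7 + 3 − 2 = 89%
P(none) = 100% − 89% = 11%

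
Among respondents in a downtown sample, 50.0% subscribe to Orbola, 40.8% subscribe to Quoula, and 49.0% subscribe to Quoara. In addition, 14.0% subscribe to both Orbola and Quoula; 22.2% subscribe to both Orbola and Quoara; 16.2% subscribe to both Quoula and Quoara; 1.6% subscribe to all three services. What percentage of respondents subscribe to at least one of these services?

By inclusion–exclusion:
P(≥1) = 50.0 + 40.8 + 49.0 − 14.0 − 22.2 − 16.2 + 1.6 = 89.0%

89.0%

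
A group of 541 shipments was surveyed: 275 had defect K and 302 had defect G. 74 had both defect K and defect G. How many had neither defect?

38

|at least one| = 275 + 302 − 74 = 503
None: 541 − 503 = 38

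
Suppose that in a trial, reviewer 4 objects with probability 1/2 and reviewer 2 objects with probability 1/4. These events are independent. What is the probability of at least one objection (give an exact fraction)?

5/8

P(none) = (1 − 1/2) × (1 − 1/4) = 1/2 × 3/4 = 3/8
P(at least one) = 1 − 3/8 = 5/8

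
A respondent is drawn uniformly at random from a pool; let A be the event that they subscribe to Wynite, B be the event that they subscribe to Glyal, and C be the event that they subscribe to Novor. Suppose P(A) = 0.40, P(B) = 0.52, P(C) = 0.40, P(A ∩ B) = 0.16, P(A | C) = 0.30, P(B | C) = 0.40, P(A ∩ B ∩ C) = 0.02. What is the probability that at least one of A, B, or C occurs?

P(A ∩ C) = P(C)·P(A|C) = 0.40 × 0.30 = 0.12
P(B ∩ C) = P(C)·P(B|C) = 0.40 × 0.40 = 0.16
P(A ∪ B ∪ C) = 0.40 + 0.52 + 0.40 − 0.16 − 0.12 − 0.16 + 0.02 = 0.90

0.90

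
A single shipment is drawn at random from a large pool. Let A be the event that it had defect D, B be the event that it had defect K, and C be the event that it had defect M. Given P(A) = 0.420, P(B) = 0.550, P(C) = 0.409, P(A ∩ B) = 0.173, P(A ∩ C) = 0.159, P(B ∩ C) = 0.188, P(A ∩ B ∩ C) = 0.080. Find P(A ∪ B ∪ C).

0.939

Using inclusion–exclusion:
P(A ∪ B ∪ C) = 0.420 + 0.550 + 0.409 − 0.173 − 0.159 − 0.188 + 0.080 = 0.939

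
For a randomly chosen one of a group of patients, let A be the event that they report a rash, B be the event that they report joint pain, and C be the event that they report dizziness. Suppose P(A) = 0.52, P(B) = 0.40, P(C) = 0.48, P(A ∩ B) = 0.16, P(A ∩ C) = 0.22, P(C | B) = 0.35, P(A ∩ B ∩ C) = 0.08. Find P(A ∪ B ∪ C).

0.96

P(B ∩ C) = P(B)·P(C|B) = 0.40 × 0.35 = 0.14
P(A ∪ B ∪ C) = 0.52 + 0.40 + 0.48 − 0.16 − 0.22 − 0.14 + 0.08 = 0.96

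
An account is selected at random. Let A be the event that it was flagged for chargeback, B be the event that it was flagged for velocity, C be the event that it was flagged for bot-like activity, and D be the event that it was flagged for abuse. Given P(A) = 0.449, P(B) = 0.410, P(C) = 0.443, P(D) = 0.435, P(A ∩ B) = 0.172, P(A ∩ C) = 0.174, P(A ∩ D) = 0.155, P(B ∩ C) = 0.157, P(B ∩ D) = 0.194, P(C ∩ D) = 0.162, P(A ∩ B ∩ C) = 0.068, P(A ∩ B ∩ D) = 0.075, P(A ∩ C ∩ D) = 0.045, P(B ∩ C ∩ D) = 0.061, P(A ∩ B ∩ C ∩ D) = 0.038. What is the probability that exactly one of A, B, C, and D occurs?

By inclusion–exclusion (exactly-one form):
P(exactly one) = 0.449 + 0.410 + 0.443 + 0.435 − 2·0.172 − 2·0.174 − 2·0.155 − 2·0.157 − 2·0.194 − 2·0.162 + 3·0.068 + 3·0.075 + 3·0.045 + 3·0.061 − 4·0.038 = 0.304

0.304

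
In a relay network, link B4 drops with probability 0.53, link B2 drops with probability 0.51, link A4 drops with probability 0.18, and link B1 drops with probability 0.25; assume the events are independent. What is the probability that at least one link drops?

P(none) = (1 − 0.53) × (1 − 0.51) × (1 − 0.18) × (1 − 0.25) = 0.47 × 0.49 × 0.82 × 0.75 = 0.1416345
P(at least one) = 1 − 0.1416345 = 0.8583655

0.8583655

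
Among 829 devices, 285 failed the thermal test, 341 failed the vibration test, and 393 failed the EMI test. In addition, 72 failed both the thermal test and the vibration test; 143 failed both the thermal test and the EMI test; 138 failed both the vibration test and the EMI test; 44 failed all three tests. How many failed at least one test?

710

Using inclusion–exclusion:
|union| = 285 + 341 + 393 − 72 − 143 − 138 + 44 = 710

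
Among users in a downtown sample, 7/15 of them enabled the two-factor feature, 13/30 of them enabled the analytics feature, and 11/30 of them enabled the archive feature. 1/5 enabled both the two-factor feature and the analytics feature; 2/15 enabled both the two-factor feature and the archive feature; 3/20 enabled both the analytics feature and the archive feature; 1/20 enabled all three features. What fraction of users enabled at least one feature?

5/6

P(≥1) = 7/15 + 13/30 + 11/30 − 1/5 − 2/15 − 3/20 + 1/20 = 5/6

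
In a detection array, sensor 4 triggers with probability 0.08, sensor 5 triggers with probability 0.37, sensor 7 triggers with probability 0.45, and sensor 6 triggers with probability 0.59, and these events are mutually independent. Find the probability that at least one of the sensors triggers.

0.8693002

P(none) = (1 − 0.08) × (1 − 0.37) × (1 − 0.45) × (1 − 0.59) = 0.92 × 0.63 × 0.55 × 0.41 = 0.1306998
P(at least one) = 1 − 0.1306998 = 0.8693002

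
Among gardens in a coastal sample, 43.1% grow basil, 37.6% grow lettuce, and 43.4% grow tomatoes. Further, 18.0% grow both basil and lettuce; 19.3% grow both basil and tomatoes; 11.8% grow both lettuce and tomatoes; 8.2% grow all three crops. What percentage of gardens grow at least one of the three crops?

P(≥1) = 43.1 + 37.6 + 43.4 − 18.0 − 19.3 − 11.8 + 8.2 = 83.2%

83.2%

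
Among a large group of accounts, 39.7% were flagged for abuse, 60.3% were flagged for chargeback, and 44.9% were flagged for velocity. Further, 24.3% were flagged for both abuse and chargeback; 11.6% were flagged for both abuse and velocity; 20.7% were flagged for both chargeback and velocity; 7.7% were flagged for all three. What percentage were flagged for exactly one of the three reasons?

P(exactly one) = 39.7 + 60.3 + 44.9 − 2·24.3 − 2·11.6 − 2·20.7 + 3·7.7 = 54.8%

54.8%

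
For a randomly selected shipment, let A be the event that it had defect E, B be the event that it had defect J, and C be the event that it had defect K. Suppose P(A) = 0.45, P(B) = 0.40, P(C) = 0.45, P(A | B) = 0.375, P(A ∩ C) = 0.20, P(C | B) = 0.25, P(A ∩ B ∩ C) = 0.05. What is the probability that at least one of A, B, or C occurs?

0.90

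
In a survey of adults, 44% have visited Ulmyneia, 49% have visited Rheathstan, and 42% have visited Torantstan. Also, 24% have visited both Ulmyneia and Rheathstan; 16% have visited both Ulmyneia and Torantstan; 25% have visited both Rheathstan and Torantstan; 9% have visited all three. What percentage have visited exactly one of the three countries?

32%

Using the inclusion–exclusion count for exactly one event:
P(exactly one) = 44 + 49 + 42 − 2·24 − 2·16 − 2·25 + 3·9 = 32%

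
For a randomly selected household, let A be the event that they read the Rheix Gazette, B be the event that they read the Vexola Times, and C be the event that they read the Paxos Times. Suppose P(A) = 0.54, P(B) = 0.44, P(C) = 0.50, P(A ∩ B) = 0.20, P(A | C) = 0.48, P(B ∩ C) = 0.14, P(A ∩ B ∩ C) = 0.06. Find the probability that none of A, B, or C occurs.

P(A ∩ C) = P(C)·P(A|C) = 0.50 × 0.48 = 0.24
Using inclusion–exclusion:
P(A ∪ B ∪ C) = 0.54 + 0.44 + 0.50 − 0.20 − 0.24 − 0.14 + 0.06 = 0.96
P(none) = 1 − 0.96 = 0.04

0.04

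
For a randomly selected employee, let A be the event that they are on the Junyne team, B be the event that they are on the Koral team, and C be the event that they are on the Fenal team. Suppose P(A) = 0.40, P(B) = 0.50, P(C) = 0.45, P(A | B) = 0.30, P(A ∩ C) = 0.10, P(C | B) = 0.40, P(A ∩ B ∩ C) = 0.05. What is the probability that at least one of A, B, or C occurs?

P(A ∩ B) = P(B)·P(A|B) = 0.50 × 0.30 = 0.15
P(B ∩ C) = P(B)·P(C|B) = 0.50 × 0.40 = 0.20
By inclusion-exclusion,
P(A ∪ B ∪ C) = 0.40 + 0.50 + 0.45 − 0.15 − 0.10 − 0.20 + 0.05 = 0.95

0.95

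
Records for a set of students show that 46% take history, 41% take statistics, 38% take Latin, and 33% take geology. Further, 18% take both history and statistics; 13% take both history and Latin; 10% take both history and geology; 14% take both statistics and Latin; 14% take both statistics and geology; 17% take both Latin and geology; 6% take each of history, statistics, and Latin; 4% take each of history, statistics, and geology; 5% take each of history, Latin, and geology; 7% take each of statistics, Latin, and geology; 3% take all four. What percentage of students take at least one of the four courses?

P(at least one) = 46 + 41 + 38 + 33 − 18 − 13 − 10 − 14 − 14 − 17 + 6 + 4 + 5 + 7 − 3 = 91%

91%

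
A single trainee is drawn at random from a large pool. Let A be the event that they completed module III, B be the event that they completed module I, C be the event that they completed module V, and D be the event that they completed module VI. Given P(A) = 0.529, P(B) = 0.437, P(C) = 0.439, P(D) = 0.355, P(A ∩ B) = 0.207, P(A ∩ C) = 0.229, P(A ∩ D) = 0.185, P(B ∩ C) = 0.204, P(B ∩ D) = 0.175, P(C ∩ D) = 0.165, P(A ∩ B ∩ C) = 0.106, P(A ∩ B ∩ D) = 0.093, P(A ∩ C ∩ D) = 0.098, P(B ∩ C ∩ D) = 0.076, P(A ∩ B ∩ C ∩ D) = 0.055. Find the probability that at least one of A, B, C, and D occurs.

P(A ∪ B ∪ C ∪ D) = 0.529 + 0.437 + 0.439 + 0.355 − 0.207 − 0.229 − 0.185 − 0.204 − 0.175 − 0.165 + 0.106 + 0.093 + 0.098 + 0.076 − 0.055 = 0.913

0.913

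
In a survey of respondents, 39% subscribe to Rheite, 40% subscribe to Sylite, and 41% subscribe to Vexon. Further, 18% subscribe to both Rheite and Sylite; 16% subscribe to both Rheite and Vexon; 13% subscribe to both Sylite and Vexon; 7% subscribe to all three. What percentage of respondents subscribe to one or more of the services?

By inclusion-exclusion,
P(at least one) = 39 + 40 + 41 − 18 − 16 − 13 + 7 = 80%

80%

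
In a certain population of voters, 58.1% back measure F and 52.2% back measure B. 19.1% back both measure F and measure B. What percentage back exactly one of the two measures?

72.1%

P(exactly one) = 58.1 + 52.2 − 2·19.1 = 72.1%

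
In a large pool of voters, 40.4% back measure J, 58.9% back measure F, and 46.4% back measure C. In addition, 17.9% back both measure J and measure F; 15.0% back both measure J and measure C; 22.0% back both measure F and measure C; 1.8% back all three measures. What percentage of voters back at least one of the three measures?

92.6%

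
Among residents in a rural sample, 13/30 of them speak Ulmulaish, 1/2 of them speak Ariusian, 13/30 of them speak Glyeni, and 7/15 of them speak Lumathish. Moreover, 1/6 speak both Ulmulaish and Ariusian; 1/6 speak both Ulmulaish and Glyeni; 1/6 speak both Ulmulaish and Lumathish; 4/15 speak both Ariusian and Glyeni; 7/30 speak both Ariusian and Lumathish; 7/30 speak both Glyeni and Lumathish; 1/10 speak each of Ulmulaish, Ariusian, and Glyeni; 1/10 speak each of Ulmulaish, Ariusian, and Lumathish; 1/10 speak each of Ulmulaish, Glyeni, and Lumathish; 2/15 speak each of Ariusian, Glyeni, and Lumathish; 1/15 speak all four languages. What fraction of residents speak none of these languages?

1/30

P(at least one) = 13/30 + 1/2 + 13/30 + 7/15 − 1/6 − 1/6 − 1/6 − 4/15 − 7/30 − 7/30 + 1/10 + 1/10 + 1/10 + 2/15 − 1/15 = 29/30
P(none) = 1 − 29/30 = 1/30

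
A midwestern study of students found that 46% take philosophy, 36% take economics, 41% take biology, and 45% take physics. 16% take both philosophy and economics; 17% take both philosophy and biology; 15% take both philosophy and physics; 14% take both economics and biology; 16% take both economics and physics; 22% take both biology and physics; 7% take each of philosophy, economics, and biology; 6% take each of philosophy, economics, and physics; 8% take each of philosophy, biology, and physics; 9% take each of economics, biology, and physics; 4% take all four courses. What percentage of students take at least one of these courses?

94%

By inclusion–exclusion:
P(union) = 46 + 36 + 41 + 45 − 16 − 17 − 15 − 14 − 16 − 22 + 7 + 6 + 8 + 9 − 4 = 94%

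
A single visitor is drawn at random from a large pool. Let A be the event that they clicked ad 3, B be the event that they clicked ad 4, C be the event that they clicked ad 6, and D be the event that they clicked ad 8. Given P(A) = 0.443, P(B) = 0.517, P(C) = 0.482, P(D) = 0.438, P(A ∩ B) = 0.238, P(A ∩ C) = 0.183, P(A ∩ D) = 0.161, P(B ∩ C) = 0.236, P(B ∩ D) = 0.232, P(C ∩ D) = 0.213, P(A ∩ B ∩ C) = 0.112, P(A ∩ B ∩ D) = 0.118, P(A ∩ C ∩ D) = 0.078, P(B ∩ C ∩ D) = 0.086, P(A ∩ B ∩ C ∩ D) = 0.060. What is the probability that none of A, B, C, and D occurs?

0.049

P(A ∪ B ∪ C ∪ D) = 0.443 + 0.517 + 0.482 + 0.438 − 0.238 − 0.183 − 0.161 − 0.236 − 0.232 − 0.213 + 0.112 + 0.118 + 0.078 + 0.086 − 0.060 = 0.951
P(none) = 1 − 0.951 = 0.049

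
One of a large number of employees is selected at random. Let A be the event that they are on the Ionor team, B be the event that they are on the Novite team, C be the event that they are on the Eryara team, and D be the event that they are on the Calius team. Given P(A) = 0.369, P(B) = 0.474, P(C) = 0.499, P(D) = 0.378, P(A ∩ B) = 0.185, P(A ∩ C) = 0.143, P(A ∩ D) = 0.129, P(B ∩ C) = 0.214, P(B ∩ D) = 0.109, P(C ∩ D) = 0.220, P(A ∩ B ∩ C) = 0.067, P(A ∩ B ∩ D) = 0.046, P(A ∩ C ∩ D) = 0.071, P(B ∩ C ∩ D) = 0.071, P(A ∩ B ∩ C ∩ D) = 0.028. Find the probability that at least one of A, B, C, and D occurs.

0.947

By inclusion–exclusion:
P(A ∪ B ∪ C ∪ D) = 0.369 + 0.474 + 0.499 + 0.378 − 0.185 − 0.143 − 0.129 − 0.214 − 0.109 − 0.220 + 0.067 + 0.046 + 0.071 + 0.071 − 0.028 = 0.947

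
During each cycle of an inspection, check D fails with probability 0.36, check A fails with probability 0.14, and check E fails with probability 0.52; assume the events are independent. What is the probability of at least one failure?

Since the events are independent, P(none) is the product of the individual non-occurrence probabilities.
P(none) = (1 − 0.36) × (1 − 0.14) × (1 − 0.52) = 0.64 × 0.86 × 0.48 = 0.264192
P(at least one) = 1 − 0.264192 = 0.735808

0.735808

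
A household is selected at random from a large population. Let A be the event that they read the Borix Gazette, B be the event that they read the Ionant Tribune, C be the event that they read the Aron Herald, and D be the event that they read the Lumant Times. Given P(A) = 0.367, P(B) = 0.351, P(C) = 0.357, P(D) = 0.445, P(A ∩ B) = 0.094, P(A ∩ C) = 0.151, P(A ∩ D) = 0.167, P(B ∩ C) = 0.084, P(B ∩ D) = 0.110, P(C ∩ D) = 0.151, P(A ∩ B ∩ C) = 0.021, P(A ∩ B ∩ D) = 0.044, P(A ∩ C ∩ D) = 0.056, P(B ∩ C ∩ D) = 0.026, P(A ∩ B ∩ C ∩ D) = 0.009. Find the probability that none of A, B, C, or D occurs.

0.099

Inclusion–exclusion gives
P(A ∪ B ∪ C ∪ D) = 0.367 + 0.351 + 0.357 + 0.445 − 0.094 − 0.151 − 0.167 − 0.084 − 0.110 − 0.151 + 0.021 + 0.044 + 0.056 + 0.026 − 0.009 = 0.901
P(none) = 1 − 0.901 = 0.099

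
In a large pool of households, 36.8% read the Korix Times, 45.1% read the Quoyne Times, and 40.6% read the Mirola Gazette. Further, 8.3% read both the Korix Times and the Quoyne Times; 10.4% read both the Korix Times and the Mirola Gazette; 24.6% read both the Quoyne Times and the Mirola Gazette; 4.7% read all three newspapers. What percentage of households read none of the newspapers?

By inclusion-exclusion,
P(≥1) = 36.8 + 45.1 + 40.6 − 8.3 − 10.4 − 24.6 + 4.7 = 83.9%
P(none) = 100% − 83.9% = 16.1%

16.1%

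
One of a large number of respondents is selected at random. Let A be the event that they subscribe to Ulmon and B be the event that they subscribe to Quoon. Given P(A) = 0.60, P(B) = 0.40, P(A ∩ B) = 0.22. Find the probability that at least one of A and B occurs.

P(A ∪ B) = 0.60 + 0.40 − 0.22 = 0.78

0.78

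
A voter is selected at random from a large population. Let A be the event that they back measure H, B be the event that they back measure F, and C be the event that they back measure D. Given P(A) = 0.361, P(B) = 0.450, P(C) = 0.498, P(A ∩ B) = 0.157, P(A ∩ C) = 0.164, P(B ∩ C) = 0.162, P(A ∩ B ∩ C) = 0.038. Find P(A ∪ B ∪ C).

0.864

Inclusion–exclusion gives
P(A ∪ B ∪ C) = 0.361 + 0.450 + 0.498 − 0.157 − 0.164 − 0.162 + 0.038 = 0.864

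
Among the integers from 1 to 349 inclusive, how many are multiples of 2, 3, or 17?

239

Using inclusion–exclusion:
174 + 116 + 20 − 58 − 10 − 6 + 3 = 239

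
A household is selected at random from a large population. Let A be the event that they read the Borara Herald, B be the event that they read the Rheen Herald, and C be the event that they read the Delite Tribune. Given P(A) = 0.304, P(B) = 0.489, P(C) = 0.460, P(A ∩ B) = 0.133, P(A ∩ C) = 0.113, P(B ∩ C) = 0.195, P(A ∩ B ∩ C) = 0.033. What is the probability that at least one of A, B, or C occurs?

0.845

By inclusion-exclusion,
P(A ∪ B ∪ C) = 0.304 + 0.489 + 0.460 − 0.133 − 0.113 − 0.195 + 0.033 = 0.845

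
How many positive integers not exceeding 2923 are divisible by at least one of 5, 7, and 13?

1072

By inclusion–exclusion:
floor(2923/5) + floor(2923/7) + floor(2923/13) − floor(2923/35) − floor(2923/65) − floor(2923/91) + floor(2923/455) = 584 + 417 + 224 − 83 − 44 − 32 + 6 = 1072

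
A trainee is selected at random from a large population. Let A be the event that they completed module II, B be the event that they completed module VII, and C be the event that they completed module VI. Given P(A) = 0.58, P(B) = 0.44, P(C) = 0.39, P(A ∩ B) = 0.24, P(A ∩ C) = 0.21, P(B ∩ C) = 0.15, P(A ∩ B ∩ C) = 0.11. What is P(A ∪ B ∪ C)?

0.92

Using inclusion–exclusion:
P(A ∪ B ∪ C) = 0.58 + 0.44 + 0.39 − 0.24 − 0.21 − 0.15 + 0.11 = 0.92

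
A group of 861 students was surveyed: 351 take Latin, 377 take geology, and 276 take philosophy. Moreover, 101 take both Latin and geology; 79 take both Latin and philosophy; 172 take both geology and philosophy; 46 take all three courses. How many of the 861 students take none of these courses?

N(≥1) = 351 + 377 + 276 − 101 − 79 − 172 + 46 = 698
None: 861 − 698 = 163

163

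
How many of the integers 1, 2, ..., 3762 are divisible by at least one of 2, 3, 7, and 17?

Apply inclusion-exclusion:
floor(3762/2) + floor(3762/3) + floor(3762/7) + floor(3762/17) − floor(3762/6) − floor(3762/14) − floor(3762/34) − floor(3762/21) − floor(3762/51) − floor(3762/119) + floor(3762/42) + floor(3762/102) + floor(3762/238) + floor(3762/357) − floor(3762/714) = 1881 + 1254 + 537 + 221 − 627 − 268 − 110 − 179 − 73 − 31 + 89 + 36 + 15 + 10 − 5 = 2750

2750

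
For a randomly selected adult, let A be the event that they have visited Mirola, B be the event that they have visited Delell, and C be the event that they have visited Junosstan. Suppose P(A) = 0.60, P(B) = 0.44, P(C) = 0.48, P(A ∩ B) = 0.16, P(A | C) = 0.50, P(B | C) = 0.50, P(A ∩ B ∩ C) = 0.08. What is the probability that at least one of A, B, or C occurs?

0.96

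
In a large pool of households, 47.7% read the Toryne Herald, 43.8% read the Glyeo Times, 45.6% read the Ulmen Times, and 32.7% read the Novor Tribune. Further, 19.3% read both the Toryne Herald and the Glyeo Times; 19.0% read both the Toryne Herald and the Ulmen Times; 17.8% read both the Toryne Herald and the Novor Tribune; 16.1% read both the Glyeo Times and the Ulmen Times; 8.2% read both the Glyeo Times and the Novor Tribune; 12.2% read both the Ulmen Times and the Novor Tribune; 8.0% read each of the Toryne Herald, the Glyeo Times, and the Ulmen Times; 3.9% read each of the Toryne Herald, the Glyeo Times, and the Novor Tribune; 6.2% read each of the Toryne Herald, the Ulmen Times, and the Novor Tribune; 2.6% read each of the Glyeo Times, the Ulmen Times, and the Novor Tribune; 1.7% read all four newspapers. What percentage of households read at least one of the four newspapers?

P(at least one) = 47.7 + 43.8 + 45.6 + 32.7 − 19.3 − 19.0 − 17.8 − 16.1 − 8.2 − 12.2 + 8.0 + 3.9 + 6.2 + 2.6 − 1.7 = 96.2%

96.2%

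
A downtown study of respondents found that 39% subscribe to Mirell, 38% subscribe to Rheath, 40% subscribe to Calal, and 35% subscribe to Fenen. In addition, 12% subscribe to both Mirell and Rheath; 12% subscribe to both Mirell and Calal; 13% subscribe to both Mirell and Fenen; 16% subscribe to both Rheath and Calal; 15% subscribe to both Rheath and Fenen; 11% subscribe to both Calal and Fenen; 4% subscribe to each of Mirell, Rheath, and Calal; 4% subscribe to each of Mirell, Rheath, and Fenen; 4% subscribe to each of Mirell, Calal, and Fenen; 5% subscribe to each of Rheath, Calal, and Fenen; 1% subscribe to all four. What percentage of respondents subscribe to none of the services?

By inclusion–exclusion:
P(union) = 39 + 38 + 40 + 35 − 12 − 12 − 13 − 16 − 15 − 11 + 4 + 4 + 4 + 5 − 1 = 89%
P(none) = 100% − 89% = 11%

11%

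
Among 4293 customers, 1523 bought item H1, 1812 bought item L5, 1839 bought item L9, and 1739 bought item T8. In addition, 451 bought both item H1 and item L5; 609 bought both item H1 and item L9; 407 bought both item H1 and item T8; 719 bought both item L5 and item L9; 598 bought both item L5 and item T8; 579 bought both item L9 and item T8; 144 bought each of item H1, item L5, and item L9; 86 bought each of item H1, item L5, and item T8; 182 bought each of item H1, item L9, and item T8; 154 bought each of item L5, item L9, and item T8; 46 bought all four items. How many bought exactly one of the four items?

1701

Using the inclusion–exclusion count for exactly one event:
N(exactly one) = 1523 + 1812 + 1839 + 1739 − 2·451 − 2·609 − 2·407 − 2·719 − 2·598 − 2·579 + 3·144 + 3·86 + 3·182 + 3·154 − 4·46 = 1701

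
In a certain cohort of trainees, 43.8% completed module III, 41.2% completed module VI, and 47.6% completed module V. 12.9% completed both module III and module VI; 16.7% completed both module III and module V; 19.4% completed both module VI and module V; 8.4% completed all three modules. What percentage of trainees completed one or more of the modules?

92.0%

P(union) = 43.8 + 41.2 + 47.6 − 12.9 − 16.7 − 19.4 + 8.4 = 92.0%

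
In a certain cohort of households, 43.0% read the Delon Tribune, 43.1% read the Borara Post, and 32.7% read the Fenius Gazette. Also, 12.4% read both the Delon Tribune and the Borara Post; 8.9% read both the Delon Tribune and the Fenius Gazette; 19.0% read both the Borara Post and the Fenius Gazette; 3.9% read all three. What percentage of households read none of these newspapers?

17.6%

Inclusion–exclusion gives
P(union) = 43.0 + 43.1 + 32.7 − 12.4 − 8.9 − 19.0 + 3.9 = 82.4%
P(none) = 100% − 82.4% = 17.6%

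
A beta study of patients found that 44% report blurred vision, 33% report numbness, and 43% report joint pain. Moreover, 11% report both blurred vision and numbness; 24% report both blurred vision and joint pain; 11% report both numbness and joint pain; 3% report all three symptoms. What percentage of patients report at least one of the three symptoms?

77%

By inclusion–exclusion:
P(≥1) = 44 + 33 + 43 − 11 − 24 − 11 + 3 = 77%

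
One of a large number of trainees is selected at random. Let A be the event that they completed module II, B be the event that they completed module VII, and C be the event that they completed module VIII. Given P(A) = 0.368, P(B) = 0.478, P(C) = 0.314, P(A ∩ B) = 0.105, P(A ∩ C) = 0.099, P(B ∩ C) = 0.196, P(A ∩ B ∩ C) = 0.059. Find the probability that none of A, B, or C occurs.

0.181

By inclusion–exclusion:
P(A ∪ B ∪ C) = 0.368 + 0.478 + 0.314 − 0.105 − 0.099 − 0.196 + 0.059 = 0.819
P(none) = 1 − 0.819 = 0.181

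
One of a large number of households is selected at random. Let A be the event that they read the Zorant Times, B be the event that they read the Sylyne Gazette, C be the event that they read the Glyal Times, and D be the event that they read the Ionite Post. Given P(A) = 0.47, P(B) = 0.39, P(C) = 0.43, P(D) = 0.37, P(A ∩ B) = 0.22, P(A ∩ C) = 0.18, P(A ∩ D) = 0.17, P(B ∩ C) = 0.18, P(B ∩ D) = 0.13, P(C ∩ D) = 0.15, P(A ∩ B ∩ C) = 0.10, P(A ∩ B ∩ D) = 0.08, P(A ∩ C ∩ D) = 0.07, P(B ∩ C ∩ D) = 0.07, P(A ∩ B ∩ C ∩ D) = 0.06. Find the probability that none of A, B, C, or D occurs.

0.11

Inclusion–exclusion gives
P(A ∪ B ∪ C ∪ D) = 0.47 + 0.39 + 0.43 + 0.37 − 0.22 − 0.18 − 0.17 − 0.18 − 0.13 − 0.15 + 0.10 + 0.08 + 0.07 + 0.07 − 0.06 = 0.89
P(none) = 1 − 0.89 = 0.11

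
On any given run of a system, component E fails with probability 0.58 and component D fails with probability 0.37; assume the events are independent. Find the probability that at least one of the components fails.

0.7354

P(none) = (1 − 0.58) × (1 − 0.37) = 0.42 × 0.63 = 0.2646
P(at least one) = 1 − 0.2646 = 0.7354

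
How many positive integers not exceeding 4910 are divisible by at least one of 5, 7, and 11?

1849

Apply inclusion-exclusion:
982 + 701 + 446 − 140 − 89 − 63 + 12 = 1849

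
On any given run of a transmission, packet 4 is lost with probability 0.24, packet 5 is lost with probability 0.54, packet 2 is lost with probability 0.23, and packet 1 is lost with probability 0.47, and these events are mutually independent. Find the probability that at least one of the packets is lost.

P(none) = (1 − 0.24) × (1 − 0.54) × (1 − 0.23) × (1 − 0.47) = 0.76 × 0.46 × 0.77 × 0.53 = 0.14267176
P(at least one) = 1 − 0.14267176 = 0.85732824

0.85732824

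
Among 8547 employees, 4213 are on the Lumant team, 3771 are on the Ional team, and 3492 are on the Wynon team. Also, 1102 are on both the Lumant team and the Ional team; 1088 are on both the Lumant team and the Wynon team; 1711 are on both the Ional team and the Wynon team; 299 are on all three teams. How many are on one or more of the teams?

Apply inclusion-exclusion:
N(≥1) = 4213 + 3771 + 3492 − 1102 − 1088 − 1711 + 299 = 7874

7874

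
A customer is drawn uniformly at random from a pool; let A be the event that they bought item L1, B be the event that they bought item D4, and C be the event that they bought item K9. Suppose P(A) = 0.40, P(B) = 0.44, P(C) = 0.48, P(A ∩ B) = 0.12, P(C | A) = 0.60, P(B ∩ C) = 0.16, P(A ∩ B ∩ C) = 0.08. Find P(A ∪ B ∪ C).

0.88

P(A ∩ C) = P(A)·P(C|A) = 0.40 × 0.60 = 0.24
P(A ∪ B ∪ C) = 0.40 + 0.44 + 0.48 − 0.12 − 0.24 − 0.16 + 0.08 = 0.88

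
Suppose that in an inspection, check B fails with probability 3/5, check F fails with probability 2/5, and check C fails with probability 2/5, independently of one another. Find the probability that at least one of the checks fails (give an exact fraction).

P(none) = (1 − 3/5) × (1 − 2/5) × (1 − 2/5) = 2/5 × 3/5 × 3/5 = 18/125
P(at least one) = 1 − 18/125 = 107/125

107/125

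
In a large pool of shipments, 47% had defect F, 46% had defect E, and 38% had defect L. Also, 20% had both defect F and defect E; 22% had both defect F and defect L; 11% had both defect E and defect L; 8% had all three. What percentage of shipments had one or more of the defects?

86%

P(at least one) = 47 + 46 + 38 − 20 − 22 − 11 + 8 = 86%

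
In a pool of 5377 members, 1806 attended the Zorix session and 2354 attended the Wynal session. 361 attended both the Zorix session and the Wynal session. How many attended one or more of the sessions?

3799

N(≥1) = 1806 + 2354 − 361 = 3799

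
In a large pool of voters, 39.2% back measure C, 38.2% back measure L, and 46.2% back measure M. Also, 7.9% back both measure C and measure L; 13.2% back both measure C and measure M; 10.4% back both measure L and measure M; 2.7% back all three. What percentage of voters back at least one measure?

94.8%

Using inclusion–exclusion:
P(≥1) = 39.2 + 38.2 + 46.2 − 7.9 − 13.2 − 10.4 + 2.7 = 94.8%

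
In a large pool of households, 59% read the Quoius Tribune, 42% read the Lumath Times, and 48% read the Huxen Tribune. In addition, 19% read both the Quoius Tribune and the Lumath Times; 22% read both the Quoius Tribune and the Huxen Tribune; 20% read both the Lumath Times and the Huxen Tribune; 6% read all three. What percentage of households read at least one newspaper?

P(at least one) = 59 + 42 + 48 − 19 − 22 − 20 + 6 = 94%

94%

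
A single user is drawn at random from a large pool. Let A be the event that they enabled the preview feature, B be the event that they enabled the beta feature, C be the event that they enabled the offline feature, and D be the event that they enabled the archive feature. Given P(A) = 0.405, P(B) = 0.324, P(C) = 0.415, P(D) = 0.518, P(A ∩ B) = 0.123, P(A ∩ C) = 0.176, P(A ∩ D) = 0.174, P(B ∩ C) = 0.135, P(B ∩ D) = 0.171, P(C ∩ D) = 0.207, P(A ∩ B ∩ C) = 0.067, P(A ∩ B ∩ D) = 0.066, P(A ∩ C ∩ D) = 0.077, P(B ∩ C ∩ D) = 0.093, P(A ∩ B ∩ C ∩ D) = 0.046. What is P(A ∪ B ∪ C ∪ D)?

Using inclusion–exclusion:
P(A ∪ B ∪ C ∪ D) = 0.405 + 0.324 + 0.415 + 0.518 − 0.123 − 0.176 − 0.174 − 0.135 − 0.171 − 0.207 + 0.067 + 0.066 + 0.077 + 0.093 − 0.046 = 0.933

0.933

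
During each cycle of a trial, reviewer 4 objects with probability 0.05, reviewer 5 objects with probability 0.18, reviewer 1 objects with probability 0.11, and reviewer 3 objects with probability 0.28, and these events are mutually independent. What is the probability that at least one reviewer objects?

0.5008168

P(none) = (1 − 0.05) × (1 − 0.18) × (1 − 0.11) × (1 − 0.28) = 0.95 × 0.82 × 0.89 × 0.72 = 0.4991832
P(at least one) = 1 − 0.4991832 = 0.5008168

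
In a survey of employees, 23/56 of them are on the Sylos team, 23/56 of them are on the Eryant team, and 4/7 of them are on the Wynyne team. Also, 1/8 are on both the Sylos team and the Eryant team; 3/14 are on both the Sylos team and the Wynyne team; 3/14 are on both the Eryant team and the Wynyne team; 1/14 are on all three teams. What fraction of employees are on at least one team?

51/56

By inclusion-exclusion,
P(union) = 23/56 + 23/56 + 4/7 − 1/8 − 3/14 − 3/14 + 1/14 = 51/56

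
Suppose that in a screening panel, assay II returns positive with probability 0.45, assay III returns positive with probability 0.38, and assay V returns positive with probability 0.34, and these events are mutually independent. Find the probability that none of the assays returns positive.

Independence gives P(none) = ∏(1 − pᵢ).
P(none) = (1 − 0.45) × (1 − 0.38) × (1 − 0.34) = 0.55 × 0.62 × 0.66 = 0.22506

0.22506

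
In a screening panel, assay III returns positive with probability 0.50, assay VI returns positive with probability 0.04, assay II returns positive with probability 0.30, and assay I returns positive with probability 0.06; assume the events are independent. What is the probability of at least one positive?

0.68416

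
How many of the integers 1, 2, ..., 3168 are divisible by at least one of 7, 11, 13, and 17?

Using inclusion–exclusion:
⌊3168/7⌋ + ⌊3168/11⌋ + ⌊3168/13⌋ + ⌊3168/17⌋ − ⌊3168/77⌋ − ⌊3168/91⌋ − ⌊3168/119⌋ − ⌊3168/143⌋ − ⌊3168/187⌋ − ⌊3168/221⌋ + ⌊3168/1001⌋ + ⌊3168/1309⌋ + ⌊3168/1547⌋ + ⌊3168/2431⌋ − ⌊3168/17017⌋ = 452 + 288 + 243 + 186 − 41 − 34 − 26 − 22 − 16 − 14 + 3 + 2 + 2 + 1 − 0 = 1024

1024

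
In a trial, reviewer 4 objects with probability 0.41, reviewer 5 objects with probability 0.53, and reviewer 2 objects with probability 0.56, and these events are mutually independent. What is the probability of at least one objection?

0.877988

P(none) = (1 − 0.41) × (1 − 0.53) × (1 − 0.56) = 0.59 × 0.47 × 0.44 = 0.122012
P(at least one) = 1 − 0.122012 = 0.877988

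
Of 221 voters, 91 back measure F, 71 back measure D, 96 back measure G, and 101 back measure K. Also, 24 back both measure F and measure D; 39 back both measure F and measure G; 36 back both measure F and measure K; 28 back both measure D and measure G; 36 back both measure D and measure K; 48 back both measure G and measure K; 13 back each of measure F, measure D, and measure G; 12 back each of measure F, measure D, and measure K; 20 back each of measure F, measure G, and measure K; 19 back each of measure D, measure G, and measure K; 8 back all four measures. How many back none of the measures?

|union| = 91 + 71 + 96 + 101 − 24 − 39 − 36 − 28 − 36 − 48 + 13 + 12 + 20 + 19 − 8 = 204
None: 221 − 204 = 17

17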